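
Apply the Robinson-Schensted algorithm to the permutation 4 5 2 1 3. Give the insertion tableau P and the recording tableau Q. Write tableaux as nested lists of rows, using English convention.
Insert each entry of the permutation into P by Schensted row insertion, recording in Q the position of each new cell.

After inserting 4: P = [[4]].
After inserting 5: P = [[4, 5]].
After inserting 2: P = [[2, 5], [4]].
After inserting 1: P = [[1, 5], [2], [4]].
After inserting 3: P = [[1, 3], [2, 5], [4]].

So P = [[1, 3], [2, 5], [4]], Q = [[1, 2], [3, 5], [4]].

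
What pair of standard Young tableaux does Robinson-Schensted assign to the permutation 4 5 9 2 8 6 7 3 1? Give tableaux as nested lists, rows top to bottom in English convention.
P = [[1, 3, 6, 7], [2, 5], [4], [8], [9]], Q = [[1, 2, 3, 7], [4, 5], [6], [8], [9]]

Insert each entry of the permutation into P by Schensted row insertion, recording in Q the position of each new cell.

Insert 4: appended to row 1. P = [[4]].
Insert 5: appended to row 1. P = [[4, 5]].
Insert 9: appended to row 1. P = [[4, 5, 9]].
Insert 2: 2 bumps 4 from row 1; 4 starts row 2. P = [[2, 5, 9], [4]].
Insert 8: 8 bumps 9 from row 1; 9 appends to row 2. P = [[2, 5, 8], [4, 9]].
Insert 6: 6 bumps 8 from row 1; 8 bumps 9 from row 2; 9 starts row 3. P = [[2, 5, 6], [4, 8], [9]].
Insert 7: appended to row 1. P = [[2, 5, 6, 7], [4, 8], [9]].
Insert 3: 3 bumps 5 from row 1; 5 bumps 8 from row 2; 8 bumps 9 from row 3; 9 starts row 4. P = [[2, 3, 6, 7], [4, 5], [8], [9]].
Insert 1: 1 bumps 2 from row 1; 2 bumps 4 from row 2; 4 bumps 8 from row 3; 8 bumps 9 from row 4; 9 starts row 5. P = [[1, 3, 6, 7], [2, 5], [4], [8], [9]].

So P = [[1, 3, 6, 7], [2, 5], [4], [8], [9]], Q = [[1, 2, 3, 7], [4, 5], [6], [8], [9]].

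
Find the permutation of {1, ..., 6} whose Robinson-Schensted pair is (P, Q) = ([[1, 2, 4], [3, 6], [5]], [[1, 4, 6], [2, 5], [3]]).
5 3 1 6 2 4

Reverse RSK: for i = n, n-1, ..., 1, locate i in Q, remove the corresponding corner cell from P, and reverse-bump its entry up through P; the value ejected from row 1 is w(i).

So w = 5 3 1 6 2 4.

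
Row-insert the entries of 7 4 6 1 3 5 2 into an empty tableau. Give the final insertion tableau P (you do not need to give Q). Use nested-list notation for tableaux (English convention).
Insert 7: appended to row 1. P = [[7]].
Insert 4: 4 bumps 7 from row 1; 7 starts row 2. P = [[4], [7]].
Insert 6: appended to row 1. P = [[4, 6], [7]].
Insert 1: 1 bumps 4 from row 1; 4 bumps 7 from row 2; 7 starts row 3. P = [[1, 6], [4], [7]].
Insert 3: 3 bumps 6 from row 1; 6 appends to row 2. P = [[1, 3], [4, 6], [7]].
Insert 5: appended to row 1. P = [[1, 3, 5], [4, 6], [7]].
Insert 2: 2 bumps 3 from row 1; 3 bumps 4 from row 2; 4 bumps 7 from row 3; 7 starts row 4. P = [[1, 2, 5], [3, 6], [4], [7]].

So P = [[1, 2, 5], [3, 6], [4], [7]].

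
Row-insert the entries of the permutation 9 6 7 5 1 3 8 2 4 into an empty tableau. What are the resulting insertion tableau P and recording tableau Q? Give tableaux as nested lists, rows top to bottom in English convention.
P = [[1, 2, 4], [3, 7, 8], [5], [6], [9]], Q = [[1, 3, 7], [2, 6, 9], [4], [5], [8]]

Insert each entry of the permutation into P by Schensted row insertion, recording in Q the position of each new cell.

Insert 9: appended to row 1. P = [[9]].
Insert 6: 6 bumps 9 from row 1; 9 starts row 2. P = [[6], [9]].
Insert 7: appended to row 1. P = [[6, 7], [9]].
Insert 5: 5 bumps 6 from row 1; 6 bumps 9 from row 2; 9 starts row 3. P = [[5, 7], [6], [9]].
Insert 1: 1 bumps 5 from row 1; 5 bumps 6 from row 2; 6 bumps 9 from row 3; 9 starts row 4. P = [[1, 7], [5], [6], [9]].
Insert 3: 3 bumps 7 from row 1; 7 appends to row 2. P = [[1, 3], [5, 7], [6], [9]].
Insert 8: appended to row 1. P = [[1, 3, 8], [5, 7], [6], [9]].
Insert 2: 2 bumps 3 from row 1; 3 bumps 5 from row 2; 5 bumps 6 from row 3; 6 bumps 9 from row 4; 9 starts row 5. P = [[1, 2, 8], [3, 7], [5], [6], [9]].
Insert 4: 4 bumps 8 from row 1; 8 appends to row 2. P = [[1, 2, 4], [3, 7, 8], [5], [6], [9]].

So P = [[1, 2, 4], [3, 7, 8], [5], [6], [9]], Q = [[1, 3, 7], [2, 6, 9], [4], [5], [8]].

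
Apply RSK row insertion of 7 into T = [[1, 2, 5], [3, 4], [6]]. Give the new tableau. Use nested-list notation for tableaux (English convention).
[[1, 2, 5, 7], [3, 4], [6]]

7 is larger than every entry of row 1, so it is appended to row 1. The new tableau is [[1, 2, 5, 7], [3, 4], [6]].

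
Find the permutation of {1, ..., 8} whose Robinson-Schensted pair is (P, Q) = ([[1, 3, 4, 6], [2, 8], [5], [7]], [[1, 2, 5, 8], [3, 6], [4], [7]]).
Reverse RSK: for i = n, n-1, ..., 1, locate i in Q, remove the corresponding corner cell from P, and reverse-bump its entry up through P; the value ejected from row 1 is w(i).

So w = 2 7 5 3 8 4 1 6.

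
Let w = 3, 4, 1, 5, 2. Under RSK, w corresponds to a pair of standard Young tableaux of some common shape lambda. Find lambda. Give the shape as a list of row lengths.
Row-insert each entry into an empty tableau.

After inserting 3: P = [[3]].
After inserting 4: P = [[3, 4]].
After inserting 1: P = [[1, 4], [3]].
After inserting 5: P = [[1, 4, 5], [3]].
After inserting 2: P = [[1, 2, 5], [3, 4]].

The final insertion tableau P = [[1, 2, 5], [3, 4]] has shape [3, 2].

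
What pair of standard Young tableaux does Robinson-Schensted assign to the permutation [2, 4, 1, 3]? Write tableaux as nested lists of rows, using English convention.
Insert each entry of the permutation into P by Schensted row insertion, recording in Q the position of each new cell.

Insert 2: appended to row 1. P = [[2]].
Insert 4: appended to row 1. P = [[2, 4]].
Insert 1: 1 bumps 2 from row 1; 2 starts row 2. P = [[1, 4], [2]].
Insert 3: 3 bumps 4 from row 1; 4 appends to row 2. P = [[1, 3], [2, 4]].

So P = [[1, 3], [2, 4]], Q = [[1, 2], [3, 4]].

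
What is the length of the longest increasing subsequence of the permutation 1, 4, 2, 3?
3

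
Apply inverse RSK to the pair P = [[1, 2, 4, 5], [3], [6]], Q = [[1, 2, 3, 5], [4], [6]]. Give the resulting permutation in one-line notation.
1 3 6 4 5 2

Reverse RSK: for i = n, n-1, ..., 1, locate i in Q, remove the corresponding corner cell from P, and reverse-bump its entry up through P; the value ejected from row 1 is w(i).

So w = 1 3 6 4 5 2.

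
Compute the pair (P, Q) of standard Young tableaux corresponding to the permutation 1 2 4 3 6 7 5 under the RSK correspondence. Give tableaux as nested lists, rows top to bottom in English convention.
Insert each entry of the permutation into P by Schensted row insertion, recording in Q the position of each new cell.

After inserting 1: P = [[1]].
After inserting 2: P = [[1, 2]].
After inserting 4: P = [[1, 2, 4]].
After inserting 3: P = [[1, 2, 3], [4]].
After inserting 6: P = [[1, 2, 3, 6], [4]].
After inserting 7: P = [[1, 2, 3, 6, 7], [4]].
After inserting 5: P = [[1, 2, 3, 5, 7], [4, 6]].

So P = [[1, 2, 3, 5, 7], [4, 6]], Q = [[1, 2, 3, 5, 6], [4, 7]].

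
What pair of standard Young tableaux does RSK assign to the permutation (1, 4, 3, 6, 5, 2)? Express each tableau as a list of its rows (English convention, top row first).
P = [[1, 2, 5], [3, 6], [4]], Q = [[1, 2, 4], [3, 5], [6]]

Insert each entry of the permutation into P by Schensted row insertion, recording in Q the position of each new cell.

After inserting 1: P = [[1]].
After inserting 4: P = [[1, 4]].
After inserting 3: P = [[1, 3], [4]].
After inserting 6: P = [[1, 3, 6], [4]].
After inserting 5: P = [[1, 3, 5], [4, 6]].
After inserting 2: P = [[1, 2, 5], [3, 6], [4]].

So P = [[1, 2, 5], [3, 6], [4]], Q = [[1, 2, 4], [3, 5], [6]].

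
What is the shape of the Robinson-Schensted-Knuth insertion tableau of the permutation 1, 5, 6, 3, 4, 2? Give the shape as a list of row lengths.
[3, 2, 1]

RSK row insertion gives P = [[1, 2, 4], [3, 6], [5]], which has shape [3, 2, 1].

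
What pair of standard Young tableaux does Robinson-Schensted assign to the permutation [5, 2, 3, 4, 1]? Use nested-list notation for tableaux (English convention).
P = [[1, 3, 4], [2], [5]], Q = [[1, 3, 4], [2], [5]]

Insert each entry of the permutation into P by Schensted row insertion, recording in Q the position of each new cell.

Insert 5: appended to row 1. P = [[5]].
Insert 2: 2 bumps 5 from row 1; 5 starts row 2. P = [[2], [5]].
Insert 3: appended to row 1. P = [[2, 3], [5]].
Insert 4: appended to row 1. P = [[2, 3, 4], [5]].
Insert 1: 1 bumps 2 from row 1; 2 bumps 5 from row 2; 5 starts row 3. P = [[1, 3, 4], [2], [5]].

So P = [[1, 3, 4], [2], [5]], Q = [[1, 3, 4], [2], [5]].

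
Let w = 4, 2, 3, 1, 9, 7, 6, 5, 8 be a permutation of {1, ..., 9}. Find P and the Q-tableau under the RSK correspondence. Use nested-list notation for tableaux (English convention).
P = [[1, 3, 5, 8], [2, 6], [4, 7], [9]], Q = [[1, 3, 5, 9], [2, 6], [4, 7], [8]]

Insert each entry of the permutation into P by Schensted row insertion, recording in Q the position of each new cell.

After inserting 4: P = [[4]].
After inserting 2: P = [[2], [4]].
After inserting 3: P = [[2, 3], [4]].
After inserting 1: P = [[1, 3], [2], [4]].
After inserting 9: P = [[1, 3, 9], [2], [4]].
After inserting 7: P = [[1, 3, 7], [2, 9], [4]].
After inserting 6: P = [[1, 3, 6], [2, 7], [4, 9]].
After inserting 5: P = [[1, 3, 5], [2, 6], [4, 7], [9]].
After inserting 8: P = [[1, 3, 5, 8], [2, 6], [4, 7], [9]].

So P = [[1, 3, 5, 8], [2, 6], [4, 7], [9]], Q = [[1, 3, 5, 9], [2, 6], [4, 7], [8]].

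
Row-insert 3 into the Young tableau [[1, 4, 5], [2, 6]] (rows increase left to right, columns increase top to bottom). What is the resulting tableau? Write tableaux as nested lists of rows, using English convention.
In row 1, 3 replaces 4 (the leftmost entry greater than 3); 4 is bumped to row 2. In row 2, 4 replaces 6 (the leftmost entry greater than 4); 6 is bumped to row 3. 6 starts a new row 3. The new tableau is [[1, 3, 5], [2, 4], [6]].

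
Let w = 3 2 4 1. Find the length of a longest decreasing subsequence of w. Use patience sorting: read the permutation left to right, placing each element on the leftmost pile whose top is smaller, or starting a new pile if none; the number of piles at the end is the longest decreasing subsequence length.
3: new pile. tops = [3]
2: new pile. tops = [3, 2]
4: onto pile 1 (replacing 3). tops = [4, 2]
1: new pile. tops = [4, 2, 1]

3 piles, so the longest decreasing subsequence has length 3.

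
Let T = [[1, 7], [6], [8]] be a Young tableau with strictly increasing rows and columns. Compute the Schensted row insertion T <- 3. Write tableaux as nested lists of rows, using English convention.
In row 1, 3 replaces 7 (the leftmost entry greater than 3); 7 is bumped to row 2. 7 is appended to row 2. The new tableau is [[1, 3], [6, 7], [8]].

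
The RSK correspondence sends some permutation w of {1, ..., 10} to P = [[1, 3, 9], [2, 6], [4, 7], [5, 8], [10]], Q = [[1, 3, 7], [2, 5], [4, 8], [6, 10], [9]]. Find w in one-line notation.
Reverse the RSK construction: for i from n down to 1, find the cell of Q containing i, remove the entry at that cell from P, and reverse-bump it up through P; the value ejected from row 1 is w(i).

Step i=10: Q has 10 at row 4, column 2; remove 8 from row 4 of P and reverse-bump: 8 enters row 3 and ejects 7; 7 enters row 2 and ejects 6; 6 enters row 1 and ejects 3. So w(10) = 3. P is now [[1, 6, 9], [2, 7], [4, 8], [5], [10]].
Step i=9: Q has 9 at row 5, column 1; remove 10 from row 5 of P and reverse-bump: 10 enters row 4 and ejects 5; 5 enters row 3 and ejects 4; 4 enters row 2 and ejects 2; 2 enters row 1 and ejects 1. So w(9) = 1. P is now [[2, 6, 9], [4, 7], [5, 8], [10]].
Step i=8: Q has 8 at row 3, column 2; remove 8 from row 3 of P and reverse-bump: 8 enters row 2 and ejects 7; 7 enters row 1 and ejects 6. So w(8) = 6. P is now [[2, 7, 9], [4, 8], [5], [10]].
Step i=7: Q has 7 at row 1, column 3; remove that cell from P, ejecting 9. So w(7) = 9. P is now [[2, 7], [4, 8], [5], [10]].
Step i=6: Q has 6 at row 4, column 1; remove 10 from row 4 of P and reverse-bump: 10 enters row 3 and ejects 5; 5 enters row 2 and ejects 4; 4 enters row 1 and ejects 2. So w(6) = 2. P is now [[4, 7], [5, 8], [10]].
Step i=5: Q has 5 at row 2, column 2; remove 8 from row 2 of P and reverse-bump: 8 enters row 1 and ejects 7. So w(5) = 7. P is now [[4, 8], [5], [10]].
Step i=4: Q has 4 at row 3, column 1; remove 10 from row 3 of P and reverse-bump: 10 enters row 2 and ejects 5; 5 enters row 1 and ejects 4. So w(4) = 4. P is now [[5, 8], [10]].
Step i=3: Q has 3 at row 1, column 2; remove that cell from P, ejecting 8. So w(3) = 8. P is now [[5], [10]].
Step i=2: Q has 2 at row 2, column 1; remove 10 from row 2 of P and reverse-bump: 10 enters row 1 and ejects 5. So w(2) = 5. P is now [[10]].
Step i=1: Q has 1 at row 1, column 1; remove that cell from P, ejecting 10. So w(1) = 10. P is now [].

So w = 10 5 8 4 7 2 9 6 1 3.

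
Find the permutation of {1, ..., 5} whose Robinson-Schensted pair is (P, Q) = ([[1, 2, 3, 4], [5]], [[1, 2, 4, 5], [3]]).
Reverse the RSK construction: for i from n down to 1, find the cell of Q containing i, remove the entry at that cell from P, and reverse-bump it up through P; the value ejected from row 1 is w(i).

Step i=5: Q has 5 at row 1, column 4; remove that cell from P, ejecting 4. So w(5) = 4. P is now [[1, 2, 3], [5]].
Step i=4: Q has 4 at row 1, column 3; remove that cell from P, ejecting 3. So w(4) = 3. P is now [[1, 2], [5]].
Step i=3: Q has 3 at row 2, column 1; remove 5 from row 2 of P and reverse-bump: 5 enters row 1 and ejects 2. So w(3) = 2. P is now [[1, 5]].
Step i=2: Q has 2 at row 1, column 2; remove that cell from P, ejecting 5. So w(2) = 5. P is now [[1]].
Step i=1: Q has 1 at row 1, column 1; remove that cell from P, ejecting 1. So w(1) = 1. P is now [].

So w = 1 5 2 3 4.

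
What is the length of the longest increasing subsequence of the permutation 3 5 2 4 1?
2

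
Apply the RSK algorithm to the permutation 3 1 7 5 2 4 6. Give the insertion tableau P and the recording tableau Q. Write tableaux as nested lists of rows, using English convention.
Insert each entry of the permutation into P by Schensted row insertion, recording in Q the position of each new cell.

Insert 3: appended to row 1. P = [[3]].
Insert 1: 1 bumps 3 from row 1; 3 starts row 2. P = [[1], [3]].
Insert 7: appended to row 1. P = [[1, 7], [3]].
Insert 5: 5 bumps 7 from row 1; 7 appends to row 2. P = [[1, 5], [3, 7]].
Insert 2: 2 bumps 5 from row 1; 5 bumps 7 from row 2; 7 starts row 3. P = [[1, 2], [3, 5], [7]].
Insert 4: appended to row 1. P = [[1, 2, 4], [3, 5], [7]].
Insert 6: appended to row 1. P = [[1, 2, 4, 6], [3, 5], [7]].

So P = [[1, 2, 4, 6], [3, 5], [7]], Q = [[1, 3, 6, 7], [2, 4], [5]].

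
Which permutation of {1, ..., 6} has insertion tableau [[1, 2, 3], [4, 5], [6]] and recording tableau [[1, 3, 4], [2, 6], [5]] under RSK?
Reverse the RSK construction: for i from n down to 1, find the cell of Q containing i, remove the entry at that cell from P, and reverse-bump it up through P; the value ejected from row 1 is w(i).

Step i=6: Q has 6 at row 2, column 2; remove 5 from row 2 of P and reverse-bump: 5 enters row 1 and ejects 3. So w(6) = 3. P is now [[1, 2, 5], [4], [6]].
Step i=5: Q has 5 at row 3, column 1; remove 6 from row 3 of P and reverse-bump: 6 enters row 2 and ejects 4; 4 enters row 1 and ejects 2. So w(5) = 2. P is now [[1, 4, 5], [6]].
Step i=4: Q has 4 at row 1, column 3; remove that cell from P, ejecting 5. So w(4) = 5. P is now [[1, 4], [6]].
Step i=3: Q has 3 at row 1, column 2; remove that cell from P, ejecting 4. So w(3) = 4. P is now [[1], [6]].
Step i=2: Q has 2 at row 2, column 1; remove 6 from row 2 of P and reverse-bump: 6 enters row 1 and ejects 1. So w(2) = 1. P is now [[6]].
Step i=1: Q has 1 at row 1, column 1; remove that cell from P, ejecting 6. So w(1) = 6. P is now [].

So w = 6 1 4 5 2 3.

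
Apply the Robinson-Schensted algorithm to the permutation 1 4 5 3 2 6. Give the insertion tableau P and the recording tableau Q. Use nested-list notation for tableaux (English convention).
Insert each entry of the permutation into P by Schensted row insertion, recording in Q the position of each new cell.

Insert 1: appended to row 1. P = [[1]].
Insert 4: appended to row 1. P = [[1, 4]].
Insert 5: appended to row 1. P = [[1, 4, 5]].
Insert 3: 3 bumps 4 from row 1; 4 starts row 2. P = [[1, 3, 5], [4]].
Insert 2: 2 bumps 3 from row 1; 3 bumps 4 from row 2; 4 starts row 3. P = [[1, 2, 5], [3], [4]].
Insert 6: appended to row 1. P = [[1, 2, 5, 6], [3], [4]].

So P = [[1, 2, 5, 6], [3], [4]], Q = [[1, 2, 3, 6], [4], [5]].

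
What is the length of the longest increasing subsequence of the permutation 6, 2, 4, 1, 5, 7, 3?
4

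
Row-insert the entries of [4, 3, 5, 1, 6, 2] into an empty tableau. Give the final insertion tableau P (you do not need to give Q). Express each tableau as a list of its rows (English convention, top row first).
P = [[1, 2, 6], [3, 5], [4]]

After inserting 4: P = [[4]].
After inserting 3: P = [[3], [4]].
After inserting 5: P = [[3, 5], [4]].
After inserting 1: P = [[1, 5], [3], [4]].
After inserting 6: P = [[1, 5, 6], [3], [4]].
After inserting 2: P = [[1, 2, 6], [3, 5], [4]].

So P = [[1, 2, 6], [3, 5], [4]].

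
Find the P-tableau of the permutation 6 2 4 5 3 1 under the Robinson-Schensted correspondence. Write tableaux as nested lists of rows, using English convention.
Insert 6: appended to row 1. P = [[6]].
Insert 2: 2 bumps 6 from row 1; 6 starts row 2. P = [[2], [6]].
Insert 4: appended to row 1. P = [[2, 4], [6]].
Insert 5: appended to row 1. P = [[2, 4, 5], [6]].
Insert 3: 3 bumps 4 from row 1; 4 bumps 6 from row 2; 6 starts row 3. P = [[2, 3, 5], [4], [6]].
Insert 1: 1 bumps 2 from row 1; 2 bumps 4 from row 2; 4 bumps 6 from row 3; 6 starts row 4. P = [[1, 3, 5], [2], [4], [6]].

So P = [[1, 3, 5], [2], [4], [6]].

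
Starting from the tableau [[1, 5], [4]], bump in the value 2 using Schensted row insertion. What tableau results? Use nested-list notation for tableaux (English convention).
In row 1, 2 replaces 5 (the leftmost entry greater than 2); 5 is bumped to row 2. 5 is appended to row 2. The new tableau is [[1, 2], [4, 5]].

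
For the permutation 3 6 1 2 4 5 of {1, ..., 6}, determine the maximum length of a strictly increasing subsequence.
4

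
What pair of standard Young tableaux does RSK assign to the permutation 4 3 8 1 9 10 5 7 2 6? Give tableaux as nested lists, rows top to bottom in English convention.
Insert each entry of the permutation into P by Schensted row insertion, recording in Q the position of each new cell.

Insert 4: appended to row 1. P = [[4]].
Insert 3: 3 bumps 4 from row 1; 4 starts row 2. P = [[3], [4]].
Insert 8: appended to row 1. P = [[3, 8], [4]].
Insert 1: 1 bumps 3 from row 1; 3 bumps 4 from row 2; 4 starts row 3. P = [[1, 8], [3], [4]].
Insert 9: appended to row 1. P = [[1, 8, 9], [3], [4]].
Insert 10: appended to row 1. P = [[1, 8, 9, 10], [3], [4]].
Insert 5: 5 bumps 8 from row 1; 8 appends to row 2. P = [[1, 5, 9, 10], [3, 8], [4]].
Insert 7: 7 bumps 9 from row 1; 9 appends to row 2. P = [[1, 5, 7, 10], [3, 8, 9], [4]].
Insert 2: 2 bumps 5 from row 1; 5 bumps 8 from row 2; 8 appends to row 3. P = [[1, 2, 7, 10], [3, 5, 9], [4, 8]].
Insert 6: 6 bumps 7 from row 1; 7 bumps 9 from row 2; 9 appends to row 3. P = [[1, 2, 6, 10], [3, 5, 7], [4, 8, 9]].

So P = [[1, 2, 6, 10], [3, 5, 7], [4, 8, 9]], Q = [[1, 3, 5, 6], [2, 7, 8], [4, 9, 10]].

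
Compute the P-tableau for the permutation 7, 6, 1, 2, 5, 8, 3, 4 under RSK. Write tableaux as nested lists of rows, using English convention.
P = [[1, 2, 3, 4], [5, 8], [6], [7]]

Insert 7: appended to row 1. P = [[7]].
Insert 6: 6 bumps 7 from row 1; 7 starts row 2. P = [[6], [7]].
Insert 1: 1 bumps 6 from row 1; 6 bumps 7 from row 2; 7 starts row 3. P = [[1], [6], [7]].
Insert 2: appended to row 1. P = [[1, 2], [6], [7]].
Insert 5: appended to row 1. P = [[1, 2, 5], [6], [7]].
Insert 8: appended to row 1. P = [[1, 2, 5, 8], [6], [7]].
Insert 3: 3 bumps 5 from row 1; 5 bumps 6 from row 2; 6 bumps 7 from row 3; 7 starts row 4. P = [[1, 2, 3, 8], [5], [6], [7]].
Insert 4: 4 bumps 8 from row 1; 8 appends to row 2. P = [[1, 2, 3, 4], [5, 8], [6], [7]].

So P = [[1, 2, 3, 4], [5, 8], [6], [7]].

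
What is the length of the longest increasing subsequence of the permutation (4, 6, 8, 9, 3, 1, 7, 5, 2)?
4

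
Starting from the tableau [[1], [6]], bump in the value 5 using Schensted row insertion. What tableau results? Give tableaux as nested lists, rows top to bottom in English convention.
5 is larger than every entry of row 1, so it is appended to row 1. The new tableau is [[1, 5], [6]].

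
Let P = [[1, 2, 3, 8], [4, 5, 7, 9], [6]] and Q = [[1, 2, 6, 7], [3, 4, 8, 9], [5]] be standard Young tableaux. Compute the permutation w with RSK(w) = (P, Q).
Reverse the RSK construction: for i from n down to 1, find the cell of Q containing i, remove the entry at that cell from P, and reverse-bump it up through P; the value ejected from row 1 is w(i).

Step i=9: Q has 9 at row 2, column 4; remove 9 from row 2 of P and reverse-bump: 9 enters row 1 and ejects 8. So w(9) = 8. P is now [[1, 2, 3, 9], [4, 5, 7], [6]].
Step i=8: Q has 8 at row 2, column 3; remove 7 from row 2 of P and reverse-bump: 7 enters row 1 and ejects 3. So w(8) = 3. P is now [[1, 2, 7, 9], [4, 5], [6]].
Step i=7: Q has 7 at row 1, column 4; remove that cell from P, ejecting 9. So w(7) = 9. P is now [[1, 2, 7], [4, 5], [6]].
Step i=6: Q has 6 at row 1, column 3; remove that cell from P, ejecting 7. So w(6) = 7. P is now [[1, 2], [4, 5], [6]].
Step i=5: Q has 5 at row 3, column 1; remove 6 from row 3 of P and reverse-bump: 6 enters row 2 and ejects 5; 5 enters row 1 and ejects 2. So w(5) = 2. P is now [[1, 5], [4, 6]].
Step i=4: Q has 4 at row 2, column 2; remove 6 from row 2 of P and reverse-bump: 6 enters row 1 and ejects 5. So w(4) = 5. P is now [[1, 6], [4]].
Step i=3: Q has 3 at row 2, column 1; remove 4 from row 2 of P and reverse-bump: 4 enters row 1 and ejects 1. So w(3) = 1. P is now [[4, 6]].
Step i=2: Q has 2 at row 1, column 2; remove that cell from P, ejecting 6. So w(2) = 6. P is now [[4]].
Step i=1: Q has 1 at row 1, column 1; remove that cell from P, ejecting 4. So w(1) = 4. P is now [].

So w = 4 6 1 5 2 7 9 3 8.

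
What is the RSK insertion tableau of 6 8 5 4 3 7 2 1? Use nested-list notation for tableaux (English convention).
P = [[1, 7], [2, 8], [3], [4], [5], [6]]

Insert 6: appended to row 1. P = [[6]].
Insert 8: appended to row 1. P = [[6, 8]].
Insert 5: 5 bumps 6 from row 1; 6 starts row 2. P = [[5, 8], [6]].
Insert 4: 4 bumps 5 from row 1; 5 bumps 6 from row 2; 6 starts row 3. P = [[4, 8], [5], [6]].
Insert 3: 3 bumps 4 from row 1; 4 bumps 5 from row 2; 5 bumps 6 from row 3; 6 starts row 4. P = [[3, 8], [4], [5], [6]].
Insert 7: 7 bumps 8 from row 1; 8 appends to row 2. P = [[3, 7], [4, 8], [5], [6]].
Insert 2: 2 bumps 3 from row 1; 3 bumps 4 from row 2; 4 bumps 5 from row 3; 5 bumps 6 from row 4; 6 starts row 5. P = [[2, 7], [3, 8], [4], [5], [6]].
Insert 1: 1 bumps 2 from row 1; 2 bumps 3 from row 2; 3 bumps 4 from row 3; 4 bumps 5 from row 4; 5 bumps 6 from row 5; 6 starts row 6. P = [[1, 7], [2, 8], [3], [4], [5], [6]].

So P = [[1, 7], [2, 8], [3], [4], [5], [6]].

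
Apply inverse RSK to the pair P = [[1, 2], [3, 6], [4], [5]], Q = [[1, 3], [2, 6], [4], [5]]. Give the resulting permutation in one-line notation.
Reverse the RSK construction: for i from n down to 1, find the cell of Q containing i, remove the entry at that cell from P, and reverse-bump it up through P; the value ejected from row 1 is w(i).

Step i=6: Q has 6 at row 2, column 2; remove 6 from row 2 of P and reverse-bump: 6 enters row 1 and ejects 2. So w(6) = 2. P is now [[1, 6], [3], [4], [5]].
Step i=5: Q has 5 at row 4, column 1; remove 5 from row 4 of P and reverse-bump: 5 enters row 3 and ejects 4; 4 enters row 2 and ejects 3; 3 enters row 1 and ejects 1. So w(5) = 1. P is now [[3, 6], [4], [5]].
Step i=4: Q has 4 at row 3, column 1; remove 5 from row 3 of P and reverse-bump: 5 enters row 2 and ejects 4; 4 enters row 1 and ejects 3. So w(4) = 3. P is now [[4, 6], [5]].
Step i=3: Q has 3 at row 1, column 2; remove that cell from P, ejecting 6. So w(3) = 6. P is now [[4], [5]].
Step i=2: Q has 2 at row 2, column 1; remove 5 from row 2 of P and reverse-bump: 5 enters row 1 and ejects 4. So w(2) = 4. P is now [[5]].
Step i=1: Q has 1 at row 1, column 1; remove that cell from P, ejecting 5. So w(1) = 5. P is now [].

So w = 5 4 6 3 1 2.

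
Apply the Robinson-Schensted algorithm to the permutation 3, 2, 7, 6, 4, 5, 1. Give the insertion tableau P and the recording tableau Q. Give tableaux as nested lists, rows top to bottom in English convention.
P = [[1, 4, 5], [2, 6], [3], [7]], Q = [[1, 3, 6], [2, 4], [5], [7]]

Insert each entry of the permutation into P by Schensted row insertion, recording in Q the position of each new cell.

Insert 3: appended to row 1. P = [[3]], Q = [[1]].
Insert 2: 2 bumps 3 from row 1; 3 starts row 2. P = [[2], [3]], Q = [[1], [2]].
Insert 7: appended to row 1. P = [[2, 7], [3]], Q = [[1, 3], [2]].
Insert 6: 6 bumps 7 from row 1; 7 appends to row 2. P = [[2, 6], [3, 7]], Q = [[1, 3], [2, 4]].
Insert 4: 4 bumps 6 from row 1; 6 bumps 7 from row 2; 7 starts row 3. P = [[2, 4], [3, 6], [7]], Q = [[1, 3], [2, 4], [5]].
Insert 5: appended to row 1. P = [[2, 4, 5], [3, 6], [7]], Q = [[1, 3, 6], [2, 4], [5]].
Insert 1: 1 bumps 2 from row 1; 2 bumps 3 from row 2; 3 bumps 7 from row 3; 7 starts row 4. P = [[1, 4, 5], [2, 6], [3], [7]], Q = [[1, 3, 6], [2, 4], [5], [7]].

So P = [[1, 4, 5], [2, 6], [3], [7]], Q = [[1, 3, 6], [2, 4], [5], [7]].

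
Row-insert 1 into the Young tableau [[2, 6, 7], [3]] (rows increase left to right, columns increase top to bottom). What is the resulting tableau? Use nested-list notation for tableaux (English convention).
[[1, 6, 7], [2], [3]]

In row 1, 1 replaces 2 (the leftmost entry greater than 1); 2 is bumped to row 2. In row 2, 2 replaces 3 (the leftmost entry greater than 2); 3 is bumped to row 3. 3 starts a new row 3. The new tableau is [[1, 6, 7], [2], [3]].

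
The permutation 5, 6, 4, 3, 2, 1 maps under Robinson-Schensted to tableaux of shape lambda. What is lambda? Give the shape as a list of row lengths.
[2, 1, 1, 1, 1]

Row-insert each entry into an empty tableau.

After inserting 5: P = [[5]].
After inserting 6: P = [[5, 6]].
After inserting 4: P = [[4, 6], [5]].
After inserting 3: P = [[3, 6], [4], [5]].
After inserting 2: P = [[2, 6], [3], [4], [5]].
After inserting 1: P = [[1, 6], [2], [3], [4], [5]].

The final insertion tableau P = [[1, 6], [2], [3], [4], [5]] has shape [2, 1, 1, 1, 1].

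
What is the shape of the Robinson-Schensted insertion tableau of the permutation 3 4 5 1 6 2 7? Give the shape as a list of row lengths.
Row-insert each entry into an empty tableau.

After inserting 3: P = [[3]].
After inserting 4: P = [[3, 4]].
After inserting 5: P = [[3, 4, 5]].
After inserting 1: P = [[1, 4, 5], [3]].
After inserting 6: P = [[1, 4, 5, 6], [3]].
After inserting 2: P = [[1, 2, 5, 6], [3, 4]].
After inserting 7: P = [[1, 2, 5, 6, 7], [3, 4]].

The final insertion tableau P = [[1, 2, 5, 6, 7], [3, 4]] has shape [5, 2].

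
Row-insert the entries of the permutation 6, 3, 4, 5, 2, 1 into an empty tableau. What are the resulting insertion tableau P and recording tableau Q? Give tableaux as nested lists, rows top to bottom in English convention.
P = [[1, 4, 5], [2], [3], [6]], Q = [[1, 3, 4], [2], [5], [6]]

Insert each entry of the permutation into P by Schensted row insertion, recording in Q the position of each new cell.

Insert 6: appended to row 1. P = [[6]], Q = [[1]].
Insert 3: 3 bumps 6 from row 1; 6 starts row 2. P = [[3], [6]], Q = [[1], [2]].
Insert 4: appended to row 1. P = [[3, 4], [6]], Q = [[1, 3], [2]].
Insert 5: appended to row 1. P = [[3, 4, 5], [6]], Q = [[1, 3, 4], [2]].
Insert 2: 2 bumps 3 from row 1; 3 bumps 6 from row 2; 6 starts row 3. P = [[2, 4, 5], [3], [6]], Q = [[1, 3, 4], [2], [5]].
Insert 1: 1 bumps 2 from row 1; 2 bumps 3 from row 2; 3 bumps 6 from row 3; 6 starts row 4. P = [[1, 4, 5], [2], [3], [6]], Q = [[1, 3, 4], [2], [5], [6]].

So P = [[1, 4, 5], [2], [3], [6]], Q = [[1, 3, 4], [2], [5], [6]].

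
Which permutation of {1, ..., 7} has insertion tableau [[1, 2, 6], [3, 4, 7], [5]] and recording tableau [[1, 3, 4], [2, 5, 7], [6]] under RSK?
Reverse RSK: for i = n, n-1, ..., 1, locate i in Q, remove the corresponding corner cell from P, and reverse-bump its entry up through P; the value ejected from row 1 is w(i).

So w = 3 1 5 7 4 2 6.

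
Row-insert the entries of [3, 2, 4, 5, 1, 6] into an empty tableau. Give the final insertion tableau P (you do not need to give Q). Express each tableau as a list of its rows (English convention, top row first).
Insert 3: appended to row 1. P = [[3]].
Insert 2: 2 bumps 3 from row 1; 3 starts row 2. P = [[2], [3]].
Insert 4: appended to row 1. P = [[2, 4], [3]].
Insert 5: appended to row 1. P = [[2, 4, 5], [3]].
Insert 1: 1 bumps 2 from row 1; 2 bumps 3 from row 2; 3 starts row 3. P = [[1, 4, 5], [2], [3]].
Insert 6: appended to row 1. P = [[1, 4, 5, 6], [2], [3]].

So P = [[1, 4, 5, 6], [2], [3]].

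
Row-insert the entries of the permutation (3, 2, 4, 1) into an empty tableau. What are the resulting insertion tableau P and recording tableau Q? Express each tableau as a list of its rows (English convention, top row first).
P = [[1, 4], [2], [3]], Q = [[1, 3], [2], [4]]

Insert each entry of the permutation into P by Schensted row insertion, recording in Q the position of each new cell.

Insert 3: appended to row 1. P = [[3]], Q = [[1]].
Insert 2: 2 bumps 3 from row 1; 3 starts row 2. P = [[2], [3]], Q = [[1], [2]].
Insert 4: appended to row 1. P = [[2, 4], [3]], Q = [[1, 3], [2]].
Insert 1: 1 bumps 2 from row 1; 2 bumps 3 from row 2; 3 starts row 3. P = [[1, 4], [2], [3]], Q = [[1, 3], [2], [4]].

So P = [[1, 4], [2], [3]], Q = [[1, 3], [2], [4]].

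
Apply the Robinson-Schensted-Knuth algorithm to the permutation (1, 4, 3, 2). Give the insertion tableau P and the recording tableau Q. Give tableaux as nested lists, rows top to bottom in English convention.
Insert each entry of the permutation into P by Schensted row insertion, recording in Q the position of each new cell.

Insert 1: appended to row 1. P = [[1]].
Insert 4: appended to row 1. P = [[1, 4]].
Insert 3: 3 bumps 4 from row 1; 4 starts row 2. P = [[1, 3], [4]].
Insert 2: 2 bumps 3 from row 1; 3 bumps 4 from row 2; 4 starts row 3. P = [[1, 2], [3], [4]].

So P = [[1, 2], [3], [4]], Q = [[1, 2], [3], [4]].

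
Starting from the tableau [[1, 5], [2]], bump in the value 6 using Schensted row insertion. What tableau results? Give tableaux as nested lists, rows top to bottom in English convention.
[[1, 5, 6], [2]]

6 is larger than every entry of row 1, so it is appended to row 1. The new tableau is [[1, 5, 6], [2]].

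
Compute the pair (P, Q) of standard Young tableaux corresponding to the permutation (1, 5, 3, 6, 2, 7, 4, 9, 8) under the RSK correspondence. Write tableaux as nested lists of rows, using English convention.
Insert each entry of the permutation into P by Schensted row insertion, recording in Q the position of each new cell.

After inserting 1: P = [[1]].
After inserting 5: P = [[1, 5]].
After inserting 3: P = [[1, 3], [5]].
After inserting 6: P = [[1, 3, 6], [5]].
After inserting 2: P = [[1, 2, 6], [3], [5]].
After inserting 7: P = [[1, 2, 6, 7], [3], [5]].
After inserting 4: P = [[1, 2, 4, 7], [3, 6], [5]].
After inserting 9: P = [[1, 2, 4, 7, 9], [3, 6], [5]].
After inserting 8: P = [[1, 2, 4, 7, 8], [3, 6, 9], [5]].

So P = [[1, 2, 4, 7, 8], [3, 6, 9], [5]], Q = [[1, 2, 4, 6, 8], [3, 7, 9], [5]].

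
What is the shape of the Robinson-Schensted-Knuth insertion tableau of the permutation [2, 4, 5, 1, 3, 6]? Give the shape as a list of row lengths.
[4, 2]

Row-insert each entry into an empty tableau.

After inserting 2: P = [[2]].
After inserting 4: P = [[2, 4]].
After inserting 5: P = [[2, 4, 5]].
After inserting 1: P = [[1, 4, 5], [2]].
After inserting 3: P = [[1, 3, 5], [2, 4]].
After inserting 6: P = [[1, 3, 5, 6], [2, 4]].

The final insertion tableau P = [[1, 3, 5, 6], [2, 4]] has shape [4, 2].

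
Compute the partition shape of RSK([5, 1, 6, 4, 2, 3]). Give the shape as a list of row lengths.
[3, 2, 1]

Row-insert each entry into an empty tableau.

After inserting 5: P = [[5]].
After inserting 1: P = [[1], [5]].
After inserting 6: P = [[1, 6], [5]].
After inserting 4: P = [[1, 4], [5, 6]].
After inserting 2: P = [[1, 2], [4, 6], [5]].
After inserting 3: P = [[1, 2, 3], [4, 6], [5]].

The final insertion tableau P = [[1, 2, 3], [4, 6], [5]] has shape [3, 2, 1].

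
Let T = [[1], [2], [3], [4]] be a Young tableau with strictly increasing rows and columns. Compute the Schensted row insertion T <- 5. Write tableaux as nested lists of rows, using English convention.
[[1, 5], [2], [3], [4]]

5 is larger than every entry of row 1, so it is appended to row 1. The new tableau is [[1, 5], [2], [3], [4]].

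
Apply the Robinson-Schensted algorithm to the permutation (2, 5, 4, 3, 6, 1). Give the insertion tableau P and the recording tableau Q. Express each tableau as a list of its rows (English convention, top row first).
P = [[1, 3, 6], [2], [4], [5]], Q = [[1, 2, 5], [3], [4], [6]]

Insert each entry of the permutation into P by Schensted row insertion, recording in Q the position of each new cell.

After inserting 2: P = [[2]].
After inserting 5: P = [[2, 5]].
After inserting 4: P = [[2, 4], [5]].
After inserting 3: P = [[2, 3], [4], [5]].
After inserting 6: P = [[2, 3, 6], [4], [5]].
After inserting 1: P = [[1, 3, 6], [2], [4], [5]].

So P = [[1, 3, 6], [2], [4], [5]], Q = [[1, 2, 5], [3], [4], [6]].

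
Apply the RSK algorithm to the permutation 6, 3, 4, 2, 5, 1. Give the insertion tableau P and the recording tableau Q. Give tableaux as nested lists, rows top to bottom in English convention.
Insert each entry of the permutation into P by Schensted row insertion, recording in Q the position of each new cell.

Insert 6: appended to row 1. P = [[6]].
Insert 3: 3 bumps 6 from row 1; 6 starts row 2. P = [[3], [6]].
Insert 4: appended to row 1. P = [[3, 4], [6]].
Insert 2: 2 bumps 3 from row 1; 3 bumps 6 from row 2; 6 starts row 3. P = [[2, 4], [3], [6]].
Insert 5: appended to row 1. P = [[2, 4, 5], [3], [6]].
Insert 1: 1 bumps 2 from row 1; 2 bumps 3 from row 2; 3 bumps 6 from row 3; 6 starts row 4. P = [[1, 4, 5], [2], [3], [6]].

So P = [[1, 4, 5], [2], [3], [6]], Q = [[1, 3, 5], [2], [4], [6]].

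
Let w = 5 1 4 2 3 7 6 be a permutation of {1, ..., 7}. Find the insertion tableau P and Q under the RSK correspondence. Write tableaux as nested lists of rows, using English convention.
P = [[1, 2, 3, 6], [4, 7], [5]], Q = [[1, 3, 5, 6], [2, 7], [4]]

Insert each entry of the permutation into P by Schensted row insertion, recording in Q the position of each new cell.

After inserting 5: P = [[5]].
After inserting 1: P = [[1], [5]].
After inserting 4: P = [[1, 4], [5]].
After inserting 2: P = [[1, 2], [4], [5]].
After inserting 3: P = [[1, 2, 3], [4], [5]].
After inserting 7: P = [[1, 2, 3, 7], [4], [5]].
After inserting 6: P = [[1, 2, 3, 6], [4, 7], [5]].

So P = [[1, 2, 3, 6], [4, 7], [5]], Q = [[1, 3, 5, 6], [2, 7], [4]].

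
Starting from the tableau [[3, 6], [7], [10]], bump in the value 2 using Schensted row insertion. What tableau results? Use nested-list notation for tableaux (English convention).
In row 1, 2 replaces 3 (the leftmost entry greater than 2); 3 is bumped to row 2. In row 2, 3 replaces 7 (the leftmost entry greater than 3); 7 is bumped to row 3. In row 3, 7 replaces 10 (the leftmost entry greater than 7); 10 is bumped to row 4. 10 starts a new row 4. The new tableau is [[2, 6], [3], [7], [10]].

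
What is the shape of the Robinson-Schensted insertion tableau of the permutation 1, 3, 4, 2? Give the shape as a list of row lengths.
[3, 1]

Row-insert each entry into an empty tableau.

After inserting 1: P = [[1]].
After inserting 3: P = [[1, 3]].
After inserting 4: P = [[1, 3, 4]].
After inserting 2: P = [[1, 2, 4], [3]].

The final insertion tableau P = [[1, 2, 4], [3]] has shape [3, 1].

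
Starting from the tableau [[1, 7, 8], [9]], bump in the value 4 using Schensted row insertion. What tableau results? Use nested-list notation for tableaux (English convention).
[[1, 4, 8], [7], [9]]

In row 1, 4 replaces 7 (the leftmost entry greater than 4); 7 is bumped to row 2. In row 2, 7 replaces 9 (the leftmost entry greater than 7); 9 is bumped to row 3. 9 starts a new row 3. The new tableau is [[1, 4, 8], [7], [9]].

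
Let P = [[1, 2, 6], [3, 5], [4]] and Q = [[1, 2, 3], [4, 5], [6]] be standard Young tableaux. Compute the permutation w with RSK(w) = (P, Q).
4 5 6 1 3 2

Reverse the RSK construction: for i from n down to 1, find the cell of Q containing i, remove the entry at that cell from P, and reverse-bump it up through P; the value ejected from row 1 is w(i).

Step i=6: Q has 6 at row 3, column 1; remove 4 from row 3 of P and reverse-bump: 4 enters row 2 and ejects 3; 3 enters row 1 and ejects 2. So w(6) = 2. P is now [[1, 3, 6], [4, 5]].
Step i=5: Q has 5 at row 2, column 2; remove 5 from row 2 of P and reverse-bump: 5 enters row 1 and ejects 3. So w(5) = 3. P is now [[1, 5, 6], [4]].
Step i=4: Q has 4 at row 2, column 1; remove 4 from row 2 of P and reverse-bump: 4 enters row 1 and ejects 1. So w(4) = 1. P is now [[4, 5, 6]].
Step i=3: Q has 3 at row 1, column 3; remove that cell from P, ejecting 6. So w(3) = 6. P is now [[4, 5]].
Step i=2: Q has 2 at row 1, column 2; remove that cell from P, ejecting 5. So w(2) = 5. P is now [[4]].
Step i=1: Q has 1 at row 1, column 1; remove that cell from P, ejecting 4. So w(1) = 4. P is now [].

So w = 4 5 6 1 3 2.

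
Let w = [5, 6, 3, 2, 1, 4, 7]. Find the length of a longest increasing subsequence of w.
3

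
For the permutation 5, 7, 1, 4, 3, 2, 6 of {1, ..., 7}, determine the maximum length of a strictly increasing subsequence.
3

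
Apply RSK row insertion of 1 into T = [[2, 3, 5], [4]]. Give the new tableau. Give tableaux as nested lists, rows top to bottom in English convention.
[[1, 3, 5], [2], [4]]

In row 1, 1 replaces 2 (the leftmost entry greater than 1); 2 is bumped to row 2. In row 2, 2 replaces 4 (the leftmost entry greater than 2); 4 is bumped to row 3. 4 starts a new row 3. The new tableau is [[1, 3, 5], [2], [4]].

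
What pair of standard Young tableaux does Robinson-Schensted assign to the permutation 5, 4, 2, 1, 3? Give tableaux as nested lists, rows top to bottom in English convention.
P = [[1, 3], [2], [4], [5]], Q = [[1, 5], [2], [3], [4]]

Insert each entry of the permutation into P by Schensted row insertion, recording in Q the position of each new cell.

After inserting 5: P = [[5]].
After inserting 4: P = [[4], [5]].
After inserting 2: P = [[2], [4], [5]].
After inserting 1: P = [[1], [2], [4], [5]].
After inserting 3: P = [[1, 3], [2], [4], [5]].

So P = [[1, 3], [2], [4], [5]], Q = [[1, 5], [2], [3], [4]].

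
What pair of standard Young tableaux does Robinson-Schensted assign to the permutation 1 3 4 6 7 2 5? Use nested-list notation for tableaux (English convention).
Insert each entry of the permutation into P by Schensted row insertion, recording in Q the position of each new cell.

Insert 1: appended to row 1. P = [[1]], Q = [[1]].
Insert 3: appended to row 1. P = [[1, 3]], Q = [[1, 2]].
Insert 4: appended to row 1. P = [[1, 3, 4]], Q = [[1, 2, 3]].
Insert 6: appended to row 1. P = [[1, 3, 4, 6]], Q = [[1, 2, 3, 4]].
Insert 7: appended to row 1. P = [[1, 3, 4, 6, 7]], Q = [[1, 2, 3, 4, 5]].
Insert 2: 2 bumps 3 from row 1; 3 starts row 2. P = [[1, 2, 4, 6, 7], [3]], Q = [[1, 2, 3, 4, 5], [6]].
Insert 5: 5 bumps 6 from row 1; 6 appends to row 2. P = [[1, 2, 4, 5, 7], [3, 6]], Q = [[1, 2, 3, 4, 5], [6, 7]].

So P = [[1, 2, 4, 5, 7], [3, 6]], Q = [[1, 2, 3, 4, 5], [6, 7]].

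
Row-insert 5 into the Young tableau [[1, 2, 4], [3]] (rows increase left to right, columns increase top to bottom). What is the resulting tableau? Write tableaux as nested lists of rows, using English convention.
5 is larger than every entry of row 1, so it is appended to row 1. The new tableau is [[1, 2, 4, 5], [3]].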